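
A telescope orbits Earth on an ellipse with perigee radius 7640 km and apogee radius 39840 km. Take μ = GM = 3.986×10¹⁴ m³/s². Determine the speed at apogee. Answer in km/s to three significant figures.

Semi-major axis a = (r_p + r_a)/2 = 23740 km = 2.374×10⁷ m.
Vis-viva: v² = μ(2/r − 1/a) = 3.986×10¹⁴ × (5.020×10⁻⁸ − 4.212×10⁻⁸) = 3.220×10⁶ m²/s².
v = 1794 m/s = 1.794 km/s.

v ≈ 1.79 km/s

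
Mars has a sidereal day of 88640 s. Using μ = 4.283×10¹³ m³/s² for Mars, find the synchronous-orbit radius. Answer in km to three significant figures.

r_sync ≈ 20400 km

A synchronous orbit has period T, so by Kepler's third law a = (μT²/4π²)^(1/3).
μT²/4π² = 4.283×10¹³ × (8.864×10⁴)² / 39.48 = 8.524×10²¹ m³.
a = 2.043×10⁷ m = 20428 km.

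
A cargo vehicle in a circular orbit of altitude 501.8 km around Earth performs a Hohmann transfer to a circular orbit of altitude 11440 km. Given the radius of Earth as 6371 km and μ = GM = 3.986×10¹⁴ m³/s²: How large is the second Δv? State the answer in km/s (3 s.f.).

r₁ = 6371 + 501.8 = 6872.8 km = 6.8728×10⁶ m.
r₂ = 6371 + 11440 = 17811 km = 1.7811×10⁷ m.
Transfer ellipse a_t = (r₁ + r₂)/2 = 1.234×10⁷ m.
At r₁: circular v_c1 = √(μ/r₁) = 7616 m/s; transfer-perigee v_p = √[μ(2/r₁ − 1/a_t)] = 9149 m/s.
At r₂: circular v_c2 = √(μ/r₂) = 4731 m/s; transfer-apogee v_a = √[μ(2/r₂ − 1/a_t)] = 3530 m/s.
Δv₂ = v_c2 − v_a = 1200 m/s.
= 1.200 km/s.

Δv ≈ 1.20 km/s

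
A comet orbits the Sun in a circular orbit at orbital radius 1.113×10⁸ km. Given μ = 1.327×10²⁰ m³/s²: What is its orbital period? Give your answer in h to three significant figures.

r = 1.113×10⁸ km = 1.113×10¹¹ m.
Kepler's third law: T = 2π√(r³/μ) = 2π√((1.113×10¹¹)³ / 1.327×10²⁰).
r³/μ = 1.039×10¹³ s², so T = 2π × 3.223×10⁶ = 2.025×10⁷ s.
Converting: 2.025×10⁷ s ÷ 3600 = 5626 h.

T ≈ 5630 h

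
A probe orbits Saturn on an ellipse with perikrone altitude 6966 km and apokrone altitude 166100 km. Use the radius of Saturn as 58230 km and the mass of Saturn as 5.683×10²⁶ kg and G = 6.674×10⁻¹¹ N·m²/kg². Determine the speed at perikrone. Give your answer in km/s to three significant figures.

μ = GM = 6.674×10⁻¹¹ × 5.683×10²⁶ = 3.793×10¹⁶ m³/s².
r_p = 58230 + 6966 = 65196 km = 6.5196×10⁷ m.
r_a = 58230 + 166100 = 224330 km = 2.2433×10⁸ m.
Semi-major axis a = (r_p + r_a)/2 = 1.4476×10⁵ km = 1.448×10⁸ m.
Vis-viva: v² = μ(2/r − 1/a) = 3.793×10¹⁶ × (3.068×10⁻⁸ − 6.908×10⁻⁹) = 9.015×10⁸ m²/s².
v = 30030 m/s = 30.03 km/s.

v ≈ 30.0 km/s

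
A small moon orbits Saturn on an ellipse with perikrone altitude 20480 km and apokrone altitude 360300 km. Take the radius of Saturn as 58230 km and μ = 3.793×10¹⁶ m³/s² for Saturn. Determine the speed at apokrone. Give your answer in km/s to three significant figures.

v ≈ 5.36 km/s

r_p = 58230 + 20480 = 78710 km = 7.8710×10⁷ m.
r_a = 58230 + 360300 = 418530 km = 4.1853×10⁸ m.
Semi-major axis a = (r_p + r_a)/2 = 2.4862×10⁵ km = 2.486×10⁸ m.
Vis-viva: v² = μ(2/r − 1/a) = 3.793×10¹⁶ × (4.779×10⁻⁹ − 4.022×10⁻⁹) = 2.869×10⁷ m²/s².
v = 5356 m/s = 5.356 km/s.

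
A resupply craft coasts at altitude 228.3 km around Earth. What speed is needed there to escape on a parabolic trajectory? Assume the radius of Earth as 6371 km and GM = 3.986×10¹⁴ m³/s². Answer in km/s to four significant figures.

r = 6371 + 228.3 = 6599.3 km = 6.5993×10⁶ m.
Escape speed v_esc = √(2μ/r) = √(2 × 3.986×10¹⁴ / 6.599×10⁶) = √(1.208×10⁸) = 10990 m/s.
= 10.99 km/s.

v_esc ≈ 10.99 km/s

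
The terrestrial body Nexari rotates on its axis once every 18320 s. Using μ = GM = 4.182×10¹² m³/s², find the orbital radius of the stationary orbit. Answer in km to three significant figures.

r_sync ≈ 3290 km

A synchronous orbit has period T, so by Kepler's third law a = (μT²/4π²)^(1/3).
μT²/4π² = 4.182×10¹² × (1.832×10⁴)² / 39.48 = 3.555×10¹⁹ m³.
a = 3.288×10⁶ m = 3288.2 km.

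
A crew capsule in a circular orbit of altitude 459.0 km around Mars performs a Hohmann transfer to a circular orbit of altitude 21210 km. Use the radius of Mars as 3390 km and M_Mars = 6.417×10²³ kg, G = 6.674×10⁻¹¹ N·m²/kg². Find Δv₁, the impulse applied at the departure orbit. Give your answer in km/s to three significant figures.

μ = GM = 6.674×10⁻¹¹ × 6.417×10²³ = 4.283×10¹³ m³/s².
r₁ = 3390 + 459.0 = 3849.0 km = 3.8490×10⁶ m.
r₂ = 3390 + 21210 = 24600 km = 2.4600×10⁷ m.
Transfer ellipse a_t = (r₁ + r₂)/2 = 1.422×10⁷ m.
At r₁: circular v_c1 = √(μ/r₁) = 3336 m/s; transfer-periapsis v_p = √[μ(2/r₁ − 1/a_t)] = 4387 m/s.
Δv₁ = v_p − v_c1 = 1051 m/s.
= 1.051 km/s.

Δv ≈ 1.05 km/s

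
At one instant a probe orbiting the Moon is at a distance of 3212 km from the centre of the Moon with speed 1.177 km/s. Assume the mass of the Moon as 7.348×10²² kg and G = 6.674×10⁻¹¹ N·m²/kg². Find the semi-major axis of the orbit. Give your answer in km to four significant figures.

a ≈ 2940 km

μ = GM = 6.674×10⁻¹¹ × 7.348×10²² = 4.904×10¹² m³/s².
r = 3.212×10⁶ m.
Specific orbital energy ε = v²/2 − μ/r = (1177)²/2 − 4.904×10¹²/3.212×10⁶ = -8.341×10⁵ J/kg.
Since ε = −μ/(2a), a = −μ/(2ε) = 2.940×10⁶ m = 2939.6 km.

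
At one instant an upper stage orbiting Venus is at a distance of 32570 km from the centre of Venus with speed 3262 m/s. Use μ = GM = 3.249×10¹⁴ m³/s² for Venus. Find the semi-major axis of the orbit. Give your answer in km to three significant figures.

a ≈ 34900 km

r = 3.257×10⁷ m.
Specific orbital energy ε = v²/2 − μ/r = (3262)²/2 − 3.249×10¹⁴/3.257×10⁷ = -4.655×10⁶ J/kg.
Since ε = −μ/(2a), a = −μ/(2ε) = 3.490×10⁷ m = 34897 km.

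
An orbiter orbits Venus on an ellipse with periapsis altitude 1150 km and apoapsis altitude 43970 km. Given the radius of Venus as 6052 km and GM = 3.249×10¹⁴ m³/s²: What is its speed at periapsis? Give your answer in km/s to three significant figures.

r_p = 6052 + 1150 = 7202.0 km = 7.2020×10⁶ m.
r_a = 6052 + 43970 = 50022 km = 5.0022×10⁷ m.
Semi-major axis a = (r_p + r_a)/2 = 28612 km = 2.861×10⁷ m.
Vis-viva: v² = μ(2/r − 1/a) = 3.249×10¹⁴ × (2.777×10⁻⁷ − 3.495×10⁻⁸) = 7.887×10⁷ m²/s².
v = 8881 m/s = 8.881 km/s.

v ≈ 8.88 km/s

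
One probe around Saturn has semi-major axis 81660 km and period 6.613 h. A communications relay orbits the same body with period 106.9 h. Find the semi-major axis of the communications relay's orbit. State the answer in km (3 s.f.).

a₂ ≈ 5.22×10⁵ km

Kepler's third law: a³ ∝ T², so a₂ = a₁ (T₂/T₁)^(2/3).
T₂/T₁ = 16.17, (T₂/T₁)^(2/3) = 6.393.
a₂ = 81660 × 6.393 = 5.221×10⁵ km.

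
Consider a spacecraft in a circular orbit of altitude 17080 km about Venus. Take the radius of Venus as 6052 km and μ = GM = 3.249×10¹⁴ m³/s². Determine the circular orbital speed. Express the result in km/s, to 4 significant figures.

r = 6052 + 17080 = 23132 km = 2.3132×10⁷ m.
For a circular orbit v = √(μ/r) = √(3.249×10¹⁴ / 2.313×10⁷) = √(1.405×10⁷) = 3748 m/s.
That is 3.748 km/s.

v ≈ 3.748 km/s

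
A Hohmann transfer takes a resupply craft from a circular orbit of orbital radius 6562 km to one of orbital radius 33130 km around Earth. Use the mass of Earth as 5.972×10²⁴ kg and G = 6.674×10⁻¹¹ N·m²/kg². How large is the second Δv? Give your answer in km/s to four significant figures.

μ = GM = 6.674×10⁻¹¹ × 5.972×10²⁴ = 3.986×10¹⁴ m³/s².
r₁ = 6562 km = 6.562×10⁶ m.
r₂ = 33130 km = 3.313×10⁷ m.
Transfer ellipse a_t = (r₁ + r₂)/2 = 1.985×10⁷ m.
At r₁: circular v_c1 = √(μ/r₁) = 7794 m/s; transfer-perigee v_p = √[μ(2/r₁ − 1/a_t)] = 10070 m/s.
At r₂: circular v_c2 = √(μ/r₂) = 3469 m/s; transfer-apogee v_a = √[μ(2/r₂ − 1/a_t)] = 1994 m/s.
Δv₂ = v_c2 − v_a = 1474 m/s.
= 1.474 km/s.

Δv ≈ 1.474 km/s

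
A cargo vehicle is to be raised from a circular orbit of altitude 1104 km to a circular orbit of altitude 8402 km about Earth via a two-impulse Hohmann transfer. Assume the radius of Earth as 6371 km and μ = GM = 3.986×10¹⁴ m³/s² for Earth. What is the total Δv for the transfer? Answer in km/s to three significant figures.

Δv_total ≈ 2.05 km/s

r₁ = 6371 + 1104 = 7475.0 km = 7.4750×10⁶ m.
r₂ = 6371 + 8402 = 14773 km = 1.4773×10⁷ m.
Transfer ellipse a_t = (r₁ + r₂)/2 = 1.112×10⁷ m.
At r₁: circular v_c1 = √(μ/r₁) = 7302 m/s; transfer-perigee v_p = √[μ(2/r₁ − 1/a_t)] = 8415 m/s.
Δv₁ = v_p − v_c1 = 1113 m/s.
At r₂: circular v_c2 = √(μ/r₂) = 5194 m/s; transfer-apogee v_a = √[μ(2/r₂ − 1/a_t)] = 4258 m/s.
Δv₂ = v_c2 − v_a = 936.4 m/s.
Total Δv = Δv₁ + Δv₂ = 2049 m/s = 2.049 km/s.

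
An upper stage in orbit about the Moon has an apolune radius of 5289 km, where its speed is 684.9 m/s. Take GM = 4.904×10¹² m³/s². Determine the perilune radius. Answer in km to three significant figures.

perilune radius ≈ 1790 km

r_a = 5.289×10⁶ m.
Specific energy ε = v²/2 − μ/r = -6.927×10⁵ J/kg, so a = −μ/(2ε) = 3.540×10⁶ m.
The apsides satisfy r_p + r_a = 2a, so the perilune radius is 2a − r_a = 1.791×10⁶ m = 1790.9 km.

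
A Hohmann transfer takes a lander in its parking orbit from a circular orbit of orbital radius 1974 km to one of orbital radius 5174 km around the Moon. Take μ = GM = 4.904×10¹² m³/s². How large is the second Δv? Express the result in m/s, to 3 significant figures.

r₁ = 1974 km = 1.974×10⁶ m.
r₂ = 5174 km = 5.174×10⁶ m.
Transfer ellipse a_t = (r₁ + r₂)/2 = 3.574×10⁶ m.
At r₁: circular v_c1 = √(μ/r₁) = 1576 m/s; transfer-perilune v_p = √[μ(2/r₁ − 1/a_t)] = 1896 m/s.
At r₂: circular v_c2 = √(μ/r₂) = 973.6 m/s; transfer-apolune v_a = √[μ(2/r₂ − 1/a_t)] = 723.5 m/s.
Δv₂ = v_c2 − v_a = 250.0 m/s.

Δv ≈ 250 m/s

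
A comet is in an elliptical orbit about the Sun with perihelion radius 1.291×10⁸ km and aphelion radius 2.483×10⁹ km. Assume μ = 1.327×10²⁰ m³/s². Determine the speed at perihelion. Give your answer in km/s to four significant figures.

v ≈ 44.21 km/s

Semi-major axis a = (r_p + r_a)/2 = 1.3060×10⁹ km = 1.306×10¹² m.
Vis-viva: v² = μ(2/r − 1/a) = 1.327×10²⁰ × (1.549×10⁻¹¹ − 7.657×10⁻¹³) = 1.954×10⁹ m²/s².
v = 44210 m/s = 44.21 km/s.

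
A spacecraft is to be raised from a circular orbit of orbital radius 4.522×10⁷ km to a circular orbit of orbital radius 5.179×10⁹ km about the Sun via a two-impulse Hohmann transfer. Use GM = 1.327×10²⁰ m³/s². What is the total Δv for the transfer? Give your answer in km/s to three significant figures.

r₁ = 4.522×10⁷ km = 4.522×10¹⁰ m.
r₂ = 5.179×10⁹ km = 5.179×10¹² m.
Transfer ellipse a_t = (r₁ + r₂)/2 = 2.612×10¹² m.
At r₁: circular v_c1 = √(μ/r₁) = 54170 m/s; transfer-perihelion v_p = √[μ(2/r₁ − 1/a_t)] = 76280 m/s.
Δv₁ = v_p − v_c1 = 22110 m/s.
At r₂: circular v_c2 = √(μ/r₂) = 5062 m/s; transfer-aphelion v_a = √[μ(2/r₂ − 1/a_t)] = 666.0 m/s.
Δv₂ = v_c2 − v_a = 4396 m/s.
Total Δv = Δv₁ + Δv₂ = 26500 m/s = 26.50 km/s.

Δv_total ≈ 26.5 km/s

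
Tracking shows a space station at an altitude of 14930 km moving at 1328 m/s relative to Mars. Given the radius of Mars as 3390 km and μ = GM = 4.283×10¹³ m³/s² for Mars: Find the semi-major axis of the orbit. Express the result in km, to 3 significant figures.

r = 3390 + 14930 = 18320 km = 1.832×10⁷ m.
Vis-viva rearranged: 1/a = 2/r − v²/μ = 1.092×10⁻⁷ − 4.118×10⁻⁸ = 6.799×10⁻⁸ m⁻¹.
a = 1.471×10⁷ m = 14707 km.

a ≈ 14700 km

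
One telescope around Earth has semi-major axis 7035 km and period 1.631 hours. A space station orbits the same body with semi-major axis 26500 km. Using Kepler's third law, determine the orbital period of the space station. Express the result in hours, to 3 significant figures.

T₂ ≈ 11.9 hours

Kepler's third law: T² ∝ a³, so T₂ = T₁ (a₂/a₁)^(3/2).
a₂/a₁ = 3.767, (a₂/a₁)^(3/2) = 7.311.
T₂ = 1.631 × 7.311 = 11.92 hours.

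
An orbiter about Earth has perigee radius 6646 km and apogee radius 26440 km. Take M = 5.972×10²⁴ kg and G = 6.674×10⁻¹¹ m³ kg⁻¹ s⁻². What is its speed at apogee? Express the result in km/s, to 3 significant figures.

v ≈ 2.46 km/s

μ = GM = 6.674×10⁻¹¹ × 5.972×10²⁴ = 3.986×10¹⁴ m³/s².
Semi-major axis a = (r_p + r_a)/2 = 16543 km = 1.654×10⁷ m.
Vis-viva: v² = μ(2/r − 1/a) = 3.986×10¹⁴ × (7.564×10⁻⁸ − 6.045×10⁻⁸) = 6.056×10⁶ m²/s².
v = 2461 m/s = 2.461 km/s.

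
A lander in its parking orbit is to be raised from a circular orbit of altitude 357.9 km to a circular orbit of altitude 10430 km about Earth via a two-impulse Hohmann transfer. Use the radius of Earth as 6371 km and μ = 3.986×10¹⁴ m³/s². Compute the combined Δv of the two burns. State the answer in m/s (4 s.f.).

Δv_total ≈ 2688 m/s

r₁ = 6371 + 357.9 = 6728.9 km = 6.7289×10⁶ m.
r₂ = 6371 + 10430 = 16801 km = 1.6801×10⁷ m.
Transfer ellipse a_t = (r₁ + r₂)/2 = 1.176×10⁷ m.
At r₁: circular v_c1 = √(μ/r₁) = 7697 m/s; transfer-perigee v_p = √[μ(2/r₁ − 1/a_t)] = 9197 m/s.
Δv₁ = v_p − v_c1 = 1501 m/s.
At r₂: circular v_c2 = √(μ/r₂) = 4871 m/s; transfer-apogee v_a = √[μ(2/r₂ − 1/a_t)] = 3684 m/s.
Δv₂ = v_c2 − v_a = 1187 m/s.
Total Δv = Δv₁ + Δv₂ = 2688 m/s.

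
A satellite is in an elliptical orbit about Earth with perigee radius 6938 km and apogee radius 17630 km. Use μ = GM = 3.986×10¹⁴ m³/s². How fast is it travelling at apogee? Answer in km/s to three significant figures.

v ≈ 3.57 km/s

Semi-major axis a = (r_p + r_a)/2 = 12284 km = 1.228×10⁷ m.
Vis-viva: v² = μ(2/r − 1/a) = 3.986×10¹⁴ × (1.134×10⁻⁷ − 8.141×10⁻⁸) = 1.277×10⁷ m²/s².
v = 3573 m/s = 3.573 km/s.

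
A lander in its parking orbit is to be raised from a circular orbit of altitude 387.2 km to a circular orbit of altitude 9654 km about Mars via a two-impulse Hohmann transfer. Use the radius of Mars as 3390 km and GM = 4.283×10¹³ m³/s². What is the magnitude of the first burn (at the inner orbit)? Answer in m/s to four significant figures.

Δv ≈ 826.2 m/s

r₁ = 3390 + 387.2 = 3777.2 km = 3.7772×10⁶ m.
r₂ = 3390 + 9654 = 13044 km = 1.3044×10⁷ m.
Transfer ellipse a_t = (r₁ + r₂)/2 = 8.411×10⁶ m.
At r₁: circular v_c1 = √(μ/r₁) = 3367 m/s; transfer-periapsis v_p = √[μ(2/r₁ − 1/a_t)] = 4194 m/s.
Δv₁ = v_p − v_c1 = 826.2 m/s.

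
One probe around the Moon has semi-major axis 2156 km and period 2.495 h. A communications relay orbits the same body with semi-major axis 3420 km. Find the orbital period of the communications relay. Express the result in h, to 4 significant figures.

Kepler's third law: T² ∝ a³, so T₂ = T₁ (a₂/a₁)^(3/2).
a₂/a₁ = 1.586, (a₂/a₁)^(3/2) = 1.998.
T₂ = 2.495 × 1.998 = 4.985 h.

T₂ ≈ 4.985 h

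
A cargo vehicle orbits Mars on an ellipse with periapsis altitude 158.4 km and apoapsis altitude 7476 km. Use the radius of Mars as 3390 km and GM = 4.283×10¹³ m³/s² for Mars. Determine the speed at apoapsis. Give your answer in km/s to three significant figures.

v ≈ 1.39 km/s

r_p = 3390 + 158.4 = 3548.4 km = 3.5484×10⁶ m.
r_a = 3390 + 7476 = 10866 km = 1.0866×10⁷ m.
Semi-major axis a = (r_p + r_a)/2 = 7207.2 km = 7.207×10⁶ m.
Vis-viva: v² = μ(2/r − 1/a) = 4.283×10¹³ × (1.841×10⁻⁷ − 1.388×10⁻⁷) = 1.941×10⁶ m²/s².
v = 1393 m/s = 1.393 km/s.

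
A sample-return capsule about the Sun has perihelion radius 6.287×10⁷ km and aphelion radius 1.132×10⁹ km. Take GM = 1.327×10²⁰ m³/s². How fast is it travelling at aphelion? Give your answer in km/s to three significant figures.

Semi-major axis a = (r_p + r_a)/2 = 5.9744×10⁸ km = 5.974×10¹¹ m.
Vis-viva: v² = μ(2/r − 1/a) = 1.327×10²⁰ × (1.767×10⁻¹² − 1.674×10⁻¹²) = 1.234×10⁷ m²/s².
v = 3512 m/s = 3.512 km/s.

v ≈ 3.51 km/s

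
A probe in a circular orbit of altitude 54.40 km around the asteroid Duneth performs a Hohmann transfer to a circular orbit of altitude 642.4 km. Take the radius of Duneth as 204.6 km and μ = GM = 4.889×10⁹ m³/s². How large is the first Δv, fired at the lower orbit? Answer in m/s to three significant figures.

Δv ≈ 32.6 m/s

r₁ = 204.6 + 54.40 = 259.00 km = 2.5900×10⁵ m.
r₂ = 204.6 + 642.4 = 847.00 km = 8.4700×10⁵ m.
Transfer ellipse a_t = (r₁ + r₂)/2 = 5.530×10⁵ m.
At r₁: circular v_c1 = √(μ/r₁) = 137.4 m/s; transfer-periapsis v_p = √[μ(2/r₁ − 1/a_t)] = 170.0 m/s.
Δv₁ = v_p − v_c1 = 32.64 m/s.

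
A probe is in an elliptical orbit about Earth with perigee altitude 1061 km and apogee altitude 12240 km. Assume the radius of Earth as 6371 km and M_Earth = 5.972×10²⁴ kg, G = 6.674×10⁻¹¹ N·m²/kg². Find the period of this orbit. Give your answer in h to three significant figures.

μ = GM = 6.674×10⁻¹¹ × 5.972×10²⁴ = 3.986×10¹⁴ m³/s².
r_p = 6371 + 1061 = 7432.0 km = 7.4320×10⁶ m.
r_a = 6371 + 12240 = 18611 km = 1.8611×10⁷ m.
Semi-major axis a = (r_p + r_a)/2 = (7432.0 + 18611)/2 = 13022 km = 1.302×10⁷ m.
By Kepler's third law T = 2π√(a³/μ) = 2π × 2.354×10³ = 1.479×10⁴ s.
= 4.108 h.

T ≈ 4.11 h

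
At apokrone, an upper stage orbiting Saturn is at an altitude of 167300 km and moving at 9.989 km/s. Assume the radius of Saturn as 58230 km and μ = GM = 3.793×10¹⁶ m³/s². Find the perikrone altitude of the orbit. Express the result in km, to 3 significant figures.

perikrone altitude ≈ 36900 km

r_a = 58230 + 167300 = 2.2553×10⁵ km = 2.255×10⁸ m.
Specific energy ε = v²/2 − μ/r = -1.183×10⁸ J/kg, so a = −μ/(2ε) = 1.603×10⁸ m.
The apsides satisfy r_p + r_a = 2a, so the perikrone radius is 2a − r_a = 9.512×10⁷ m = 95118 km.
Perikrone altitude = 95118 − 58230 = 36888 km.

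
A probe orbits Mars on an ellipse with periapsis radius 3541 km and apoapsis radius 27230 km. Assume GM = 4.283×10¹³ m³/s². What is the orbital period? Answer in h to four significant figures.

Semi-major axis a = (r_p + r_a)/2 = (3541.0 + 27230)/2 = 15386 km = 1.539×10⁷ m.
By Kepler's third law T = 2π√(a³/μ) = 2π × 9.221×10³ = 5.794×10⁴ s.
= 16.09 h.

T ≈ 16.09 h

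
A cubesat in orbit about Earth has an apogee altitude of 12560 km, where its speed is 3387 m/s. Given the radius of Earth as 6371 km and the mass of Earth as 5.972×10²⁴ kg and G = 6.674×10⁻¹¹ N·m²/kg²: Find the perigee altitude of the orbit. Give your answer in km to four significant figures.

perigee altitude ≈ 717.8 km

μ = GM = 6.674×10⁻¹¹ × 5.972×10²⁴ = 3.986×10¹⁴ m³/s².
r_a = 6371 + 12560 = 18931 km = 1.893×10⁷ m.
Specific energy ε = v²/2 − μ/r = -1.532×10⁷ J/kg, so a = −μ/(2ε) = 1.301×10⁷ m.
The apsides satisfy r_p + r_a = 2a, so the perigee radius is 2a − r_a = 7.089×10⁶ m = 7088.8 km.
Perigee altitude = 7088.8 − 6371 = 717.78 km.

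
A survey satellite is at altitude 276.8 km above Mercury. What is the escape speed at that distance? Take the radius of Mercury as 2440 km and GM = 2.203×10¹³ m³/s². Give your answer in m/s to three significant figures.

r = 2440 + 276.8 = 2716.8 km = 2.7168×10⁶ m.
Escape speed v_esc = √(2μ/r) = √(2 × 2.203×10¹³ / 2.717×10⁶) = √(1.622×10⁷) = 4027 m/s.

v_esc ≈ 4030 m/s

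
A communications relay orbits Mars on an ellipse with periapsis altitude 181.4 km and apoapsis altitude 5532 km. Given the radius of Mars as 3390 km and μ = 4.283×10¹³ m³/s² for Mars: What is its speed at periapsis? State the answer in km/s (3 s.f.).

v ≈ 4.14 km/s

r_p = 3390 + 181.4 = 3571.4 km = 3.5714×10⁶ m.
r_a = 3390 + 5532 = 8922.0 km = 8.9220×10⁶ m.
Semi-major axis a = (r_p + r_a)/2 = 6246.7 km = 6.247×10⁶ m.
Vis-viva: v² = μ(2/r − 1/a) = 4.283×10¹³ × (5.600×10⁻⁷ − 1.601×10⁻⁷) = 1.713×10⁷ m²/s².
v = 4139 m/s = 4.139 km/s.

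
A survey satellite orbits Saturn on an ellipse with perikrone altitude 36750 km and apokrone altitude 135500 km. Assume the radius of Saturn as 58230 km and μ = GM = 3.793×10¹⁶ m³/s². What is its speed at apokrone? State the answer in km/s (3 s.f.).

r_p = 58230 + 36750 = 94980 km = 9.4980×10⁷ m.
r_a = 58230 + 135500 = 193730 km = 1.9373×10⁸ m.
Semi-major axis a = (r_p + r_a)/2 = 1.4436×10⁵ km = 1.444×10⁸ m.
Vis-viva: v² = μ(2/r − 1/a) = 3.793×10¹⁶ × (1.032×10⁻⁸ − 6.927×10⁻⁹) = 1.288×10⁸ m²/s².
v = 11350 m/s = 11.35 km/s.

v ≈ 11.3 km/s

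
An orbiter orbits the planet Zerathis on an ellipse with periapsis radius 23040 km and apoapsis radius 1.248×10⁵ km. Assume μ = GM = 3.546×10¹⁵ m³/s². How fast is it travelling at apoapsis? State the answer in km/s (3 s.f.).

Semi-major axis a = (r_p + r_a)/2 = 73920 km = 7.392×10⁷ m.
Vis-viva: v² = μ(2/r − 1/a) = 3.546×10¹⁵ × (1.603×10⁻⁸ − 1.353×10⁻⁸) = 8.856×10⁶ m²/s².
v = 2976 m/s = 2.976 km/s.

v ≈ 2.98 km/s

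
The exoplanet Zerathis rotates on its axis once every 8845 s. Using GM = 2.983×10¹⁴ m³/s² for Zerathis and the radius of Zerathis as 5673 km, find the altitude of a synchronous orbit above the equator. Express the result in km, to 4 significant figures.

h_sync ≈ 2720 km

A synchronous orbit has period T, so by Kepler's third law a = (μT²/4π²)^(1/3).
μT²/4π² = 2.983×10¹⁴ × (8.845×10³)² / 39.48 = 5.911×10²⁰ m³.
a = 8.393×10⁶ m = 8392.6 km.
Altitude h = a − R = 8392.6 − 5673 = 2719.6 km.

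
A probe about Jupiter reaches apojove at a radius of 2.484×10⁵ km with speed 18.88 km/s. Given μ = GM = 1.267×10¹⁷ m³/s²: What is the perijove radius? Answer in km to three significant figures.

perijove radius ≈ 1.33×10⁵ km

r_a = 2.484×10⁸ m.
Specific energy ε = v²/2 − μ/r = -3.318×10⁸ J/kg, so a = −μ/(2ε) = 1.909×10⁸ m.
The apsides satisfy r_p + r_a = 2a, so the perijove radius is 2a − r_a = 1.334×10⁸ m = 1.3341×10⁵ km.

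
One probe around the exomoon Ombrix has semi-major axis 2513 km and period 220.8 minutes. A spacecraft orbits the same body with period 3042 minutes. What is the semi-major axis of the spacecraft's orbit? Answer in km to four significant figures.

a₂ ≈ 14440 km

Kepler's third law: a³ ∝ T², so a₂ = a₁ (T₂/T₁)^(2/3).
T₂/T₁ = 13.78, (T₂/T₁)^(2/3) = 5.747.
a₂ = 2513 × 5.747 = 14440 km.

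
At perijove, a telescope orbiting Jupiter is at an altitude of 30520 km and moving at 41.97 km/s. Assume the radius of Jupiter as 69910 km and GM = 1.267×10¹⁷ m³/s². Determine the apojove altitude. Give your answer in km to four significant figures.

r_p = 69910 + 30520 = 1.0043×10⁵ km = 1.004×10⁸ m.
Specific energy ε = v²/2 − μ/r = -3.808×10⁸ J/kg, so a = −μ/(2ε) = 1.663×10⁸ m.
The apsides satisfy r_p + r_a = 2a, so the apojove radius is 2a − r_p = 2.323×10⁸ m = 2.3226×10⁵ km.
Apojove altitude = 2.3226×10⁵ − 69910 = 1.6235×10⁵ km.

apojove altitude ≈ 1.624×10⁵ km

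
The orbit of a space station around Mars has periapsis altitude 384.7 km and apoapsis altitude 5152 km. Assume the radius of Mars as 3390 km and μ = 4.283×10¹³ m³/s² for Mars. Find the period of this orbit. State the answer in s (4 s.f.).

r_p = 3390 + 384.7 = 3774.7 km = 3.7747×10⁶ m.
r_a = 3390 + 5152 = 8542.0 km = 8.5420×10⁶ m.
Semi-major axis a = (r_p + r_a)/2 = (3774.7 + 8542.0)/2 = 6158.4 km = 6.158×10⁶ m.
By Kepler's third law T = 2π√(a³/μ) = 2π × 2.335×10³ = 1.467×10⁴ s.

T ≈ 14670 s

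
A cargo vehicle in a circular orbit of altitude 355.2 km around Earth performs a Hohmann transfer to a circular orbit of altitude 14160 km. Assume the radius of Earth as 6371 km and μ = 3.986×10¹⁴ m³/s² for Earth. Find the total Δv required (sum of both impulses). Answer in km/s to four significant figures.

Δv_total ≈ 3.061 km/s

r₁ = 6371 + 355.2 = 6726.2 km = 6.7262×10⁶ m.
r₂ = 6371 + 14160 = 20531 km = 2.0531×10⁷ m.
Transfer ellipse a_t = (r₁ + r₂)/2 = 1.363×10⁷ m.
At r₁: circular v_c1 = √(μ/r₁) = 7698 m/s; transfer-perigee v_p = √[μ(2/r₁ − 1/a_t)] = 9449 m/s.
Δv₁ = v_p − v_c1 = 1750 m/s.
At r₂: circular v_c2 = √(μ/r₂) = 4406 m/s; transfer-apogee v_a = √[μ(2/r₂ − 1/a_t)] = 3095 m/s.
Δv₂ = v_c2 − v_a = 1311 m/s.
Total Δv = Δv₁ + Δv₂ = 3061 m/s = 3.061 km/s.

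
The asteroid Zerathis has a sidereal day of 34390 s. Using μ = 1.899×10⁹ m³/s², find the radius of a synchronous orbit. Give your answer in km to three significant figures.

A synchronous orbit has period T, so by Kepler's third law a = (μT²/4π²)^(1/3).
μT²/4π² = 1.899×10⁹ × (3.439×10⁴)² / 39.48 = 5.689×10¹⁶ m³.
a = 3.846×10⁵ m = 384.60 km.

r_sync ≈ 385 km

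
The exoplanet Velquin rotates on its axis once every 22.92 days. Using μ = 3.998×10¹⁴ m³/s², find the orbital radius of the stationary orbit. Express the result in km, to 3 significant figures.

r_sync ≈ 3.41×10⁵ km

T = 22.92 days = 1.980×10⁶ s.
A synchronous orbit has period T, so by Kepler's third law a = (μT²/4π²)^(1/3).
μT²/4π² = 3.998×10¹⁴ × (1.980×10⁶)² / 39.48 = 3.971×10²⁵ m³.
a = 3.412×10⁸ m = 3.4118×10⁵ km.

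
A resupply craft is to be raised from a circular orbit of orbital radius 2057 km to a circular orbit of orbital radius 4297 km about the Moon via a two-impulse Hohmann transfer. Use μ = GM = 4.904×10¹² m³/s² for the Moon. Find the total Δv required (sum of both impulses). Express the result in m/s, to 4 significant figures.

Δv_total ≈ 460.3 m/s

r₁ = 2057 km = 2.057×10⁶ m.
r₂ = 4297 km = 4.297×10⁶ m.
Transfer ellipse a_t = (r₁ + r₂)/2 = 3.177×10⁶ m.
At r₁: circular v_c1 = √(μ/r₁) = 1544 m/s; transfer-perilune v_p = √[μ(2/r₁ − 1/a_t)] = 1796 m/s.
Δv₁ = v_p − v_c1 = 251.7 m/s.
At r₂: circular v_c2 = √(μ/r₂) = 1068 m/s; transfer-apolune v_a = √[μ(2/r₂ − 1/a_t)] = 859.6 m/s.
Δv₂ = v_c2 − v_a = 208.7 m/s.
Total Δv = Δv₁ + Δv₂ = 460.3 m/s.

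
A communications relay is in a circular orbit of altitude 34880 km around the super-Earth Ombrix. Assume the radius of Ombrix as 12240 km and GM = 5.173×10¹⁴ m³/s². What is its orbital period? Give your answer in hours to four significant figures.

r = 12240 + 34880 = 47120 km = 4.7120×10⁷ m.
Kepler's third law: T = 2π√(r³/μ) = 2π√((4.712×10⁷)³ / 5.173×10¹⁴).
r³/μ = 2.022×10⁸ s², so T = 2π × 1.422×10⁴ = 8.935×10⁴ s.
Converting: 8.935×10⁴ s ÷ 3600 = 24.82 hours.

T ≈ 24.82 hours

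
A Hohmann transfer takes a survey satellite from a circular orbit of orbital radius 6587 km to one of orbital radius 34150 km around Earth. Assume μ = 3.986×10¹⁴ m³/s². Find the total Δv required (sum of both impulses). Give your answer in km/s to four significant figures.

Δv_total ≈ 3.767 km/s

r₁ = 6587 km = 6.587×10⁶ m.
r₂ = 34150 km = 3.415×10⁷ m.
Transfer ellipse a_t = (r₁ + r₂)/2 = 2.037×10⁷ m.
At r₁: circular v_c1 = √(μ/r₁) = 7779 m/s; transfer-perigee v_p = √[μ(2/r₁ − 1/a_t)] = 10070 m/s.
Δv₁ = v_p − v_c1 = 2294 m/s.
At r₂: circular v_c2 = √(μ/r₂) = 3416 m/s; transfer-apogee v_a = √[μ(2/r₂ − 1/a_t)] = 1943 m/s.
Δv₂ = v_c2 − v_a = 1474 m/s.
Total Δv = Δv₁ + Δv₂ = 3767 m/s = 3.767 km/s.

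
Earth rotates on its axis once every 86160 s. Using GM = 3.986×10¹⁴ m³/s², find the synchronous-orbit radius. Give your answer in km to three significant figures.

r_sync ≈ 42200 km

A synchronous orbit has period T, so by Kepler's third law a = (μT²/4π²)^(1/3).
μT²/4π² = 3.986×10¹⁴ × (8.616×10⁴)² / 39.48 = 7.495×10²² m³.
a = 4.216×10⁷ m = 42163 km.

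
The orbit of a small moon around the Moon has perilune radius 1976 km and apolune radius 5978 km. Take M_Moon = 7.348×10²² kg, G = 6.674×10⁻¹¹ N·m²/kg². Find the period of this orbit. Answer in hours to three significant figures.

μ = GM = 6.674×10⁻¹¹ × 7.348×10²² = 4.904×10¹² m³/s².
Semi-major axis a = (r_p + r_a)/2 = (1976.0 + 5978.0)/2 = 3977.0 km = 3.977×10⁶ m.
By Kepler's third law T = 2π√(a³/μ) = 2π × 3.581×10³ = 2.250×10⁴ s.
= 6.251 hours.

T ≈ 6.25 hours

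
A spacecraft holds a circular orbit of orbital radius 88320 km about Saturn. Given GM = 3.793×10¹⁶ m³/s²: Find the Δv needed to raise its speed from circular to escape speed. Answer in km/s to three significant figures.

Δv ≈ 8.58 km/s

r = 88320 km = 8.832×10⁷ m.
Circular speed v_c = √(μ/r) = 20720 m/s.
Escape speed v_esc = √(2μ/r) = √2 × v_c = 29310 m/s.
Δv = v_esc − v_c = 8584 m/s = 8.584 km/s.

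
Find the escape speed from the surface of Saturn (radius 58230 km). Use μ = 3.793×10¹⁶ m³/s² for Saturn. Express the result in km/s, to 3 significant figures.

v_esc ≈ 36.1 km/s

r = R = 5.823×10⁷ m.
Escape speed v_esc = √(2μ/r) = √(2 × 3.793×10¹⁶ / 5.823×10⁷) = √(1.303×10⁹) = 36090 m/s.
= 36.09 km/s.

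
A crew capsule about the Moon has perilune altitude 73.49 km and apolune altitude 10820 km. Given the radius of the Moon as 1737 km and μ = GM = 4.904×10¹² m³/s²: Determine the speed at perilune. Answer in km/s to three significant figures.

v ≈ 2.18 km/s

r_p = 1737 + 73.49 = 1810.5 km = 1.8105×10⁶ m.
r_a = 1737 + 10820 = 12557 km = 1.2557×10⁷ m.
Semi-major axis a = (r_p + r_a)/2 = 7183.7 km = 7.184×10⁶ m.
Vis-viva: v² = μ(2/r − 1/a) = 4.904×10¹² × (1.105×10⁻⁶ − 1.392×10⁻⁷) = 4.735×10⁶ m²/s².
v = 2176 m/s = 2.176 km/s.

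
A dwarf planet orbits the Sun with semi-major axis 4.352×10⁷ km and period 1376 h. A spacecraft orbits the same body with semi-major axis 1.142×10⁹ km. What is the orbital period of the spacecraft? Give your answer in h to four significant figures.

T₂ ≈ 1.850×10⁵ h

Kepler's third law: T² ∝ a³, so T₂ = T₁ (a₂/a₁)^(3/2).
a₂/a₁ = 26.24, (a₂/a₁)^(3/2) = 134.4.
T₂ = 1376 × 134.4 = 1.850×10⁵ h.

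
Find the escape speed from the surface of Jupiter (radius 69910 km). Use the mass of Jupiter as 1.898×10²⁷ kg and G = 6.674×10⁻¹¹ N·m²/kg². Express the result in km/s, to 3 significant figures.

v_esc ≈ 60.2 km/s

μ = GM = 6.674×10⁻¹¹ × 1.898×10²⁷ = 1.267×10¹⁷ m³/s².
r = R = 6.991×10⁷ m.
Escape speed v_esc = √(2μ/r) = √(2 × 1.267×10¹⁷ / 6.991×10⁷) = √(3.624×10⁹) = 60200 m/s.
= 60.20 km/s.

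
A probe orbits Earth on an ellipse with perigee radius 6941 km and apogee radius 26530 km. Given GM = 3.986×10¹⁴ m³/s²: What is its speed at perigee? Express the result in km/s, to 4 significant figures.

Semi-major axis a = (r_p + r_a)/2 = 16736 km = 1.674×10⁷ m.
Vis-viva: v² = μ(2/r − 1/a) = 3.986×10¹⁴ × (2.881×10⁻⁷ − 5.975×10⁻⁸) = 9.104×10⁷ m²/s².
v = 9541 m/s = 9.541 km/s.

v ≈ 9.541 km/s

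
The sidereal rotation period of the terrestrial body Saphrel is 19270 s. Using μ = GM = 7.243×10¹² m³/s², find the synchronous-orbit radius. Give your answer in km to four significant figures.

A synchronous orbit has period T, so by Kepler's third law a = (μT²/4π²)^(1/3).
μT²/4π² = 7.243×10¹² × (1.927×10⁴)² / 39.48 = 6.813×10¹⁹ m³.
a = 4.084×10⁶ m = 4084.2 km.

r_sync ≈ 4084 km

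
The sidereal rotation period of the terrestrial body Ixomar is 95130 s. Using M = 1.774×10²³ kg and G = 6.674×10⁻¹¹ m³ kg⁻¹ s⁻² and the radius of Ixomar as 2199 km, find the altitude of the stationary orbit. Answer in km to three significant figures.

h_sync ≈ 11700 km

μ = GM = 6.674×10⁻¹¹ × 1.774×10²³ = 1.184×10¹³ m³/s².
A synchronous orbit has period T, so by Kepler's third law a = (μT²/4π²)^(1/3).
μT²/4π² = 1.184×10¹³ × (9.513×10⁴)² / 39.48 = 2.714×10²¹ m³.
a = 1.395×10⁷ m = 13949 km.
Altitude h = a − R = 13949 − 2199 = 11750 km.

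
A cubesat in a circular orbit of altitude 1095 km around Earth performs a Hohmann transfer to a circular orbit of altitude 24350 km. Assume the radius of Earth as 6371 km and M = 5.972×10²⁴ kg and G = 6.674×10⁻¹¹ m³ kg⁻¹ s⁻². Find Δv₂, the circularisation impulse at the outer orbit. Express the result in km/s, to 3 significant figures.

Δv ≈ 1.35 km/s

μ = GM = 6.674×10⁻¹¹ × 5.972×10²⁴ = 3.986×10¹⁴ m³/s².
r₁ = 6371 + 1095 = 7466.0 km = 7.4660×10⁶ m.
r₂ = 6371 + 24350 = 30721 km = 3.0721×10⁷ m.
Transfer ellipse a_t = (r₁ + r₂)/2 = 1.909×10⁷ m.
At r₁: circular v_c1 = √(μ/r₁) = 7306 m/s; transfer-perigee v_p = √[μ(2/r₁ − 1/a_t)] = 9268 m/s.
At r₂: circular v_c2 = √(μ/r₂) = 3602 m/s; transfer-apogee v_a = √[μ(2/r₂ − 1/a_t)] = 2252 m/s.
Δv₂ = v_c2 − v_a = 1350 m/s.
= 1.350 km/s.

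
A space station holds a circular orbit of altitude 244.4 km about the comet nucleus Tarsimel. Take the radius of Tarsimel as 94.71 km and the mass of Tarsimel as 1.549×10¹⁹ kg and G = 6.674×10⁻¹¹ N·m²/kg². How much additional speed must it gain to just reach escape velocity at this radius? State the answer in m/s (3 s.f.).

μ = GM = 6.674×10⁻¹¹ × 1.549×10¹⁹ = 1.034×10⁹ m³/s².
r = 94.71 + 244.4 = 339.11 km = 3.3911×10⁵ m.
Circular speed v_c = √(μ/r) = 55.21 m/s.
Escape speed v_esc = √(2μ/r) = √2 × v_c = 78.08 m/s.
Δv = v_esc − v_c = 22.87 m/s.

Δv ≈ 22.9 m/s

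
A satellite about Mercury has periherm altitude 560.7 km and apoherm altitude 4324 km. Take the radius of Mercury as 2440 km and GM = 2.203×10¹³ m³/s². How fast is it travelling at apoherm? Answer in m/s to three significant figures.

r_p = 2440 + 560.7 = 3000.7 km = 3.0007×10⁶ m.
r_a = 2440 + 4324 = 6764.0 km = 6.7640×10⁶ m.
Semi-major axis a = (r_p + r_a)/2 = 4882.4 km = 4.882×10⁶ m.
Vis-viva: v² = μ(2/r − 1/a) = 2.203×10¹³ × (2.957×10⁻⁷ − 2.048×10⁻⁷) = 2.002×10⁶ m²/s².
v = 1415 m/s.

v ≈ 1410 m/s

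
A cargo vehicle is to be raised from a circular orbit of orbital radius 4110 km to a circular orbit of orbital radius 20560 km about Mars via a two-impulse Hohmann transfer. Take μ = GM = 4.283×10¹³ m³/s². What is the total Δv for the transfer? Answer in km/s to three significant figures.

Δv_total ≈ 1.55 km/s

r₁ = 4110 km = 4.110×10⁶ m.
r₂ = 20560 km = 2.056×10⁷ m.
Transfer ellipse a_t = (r₁ + r₂)/2 = 1.234×10⁷ m.
At r₁: circular v_c1 = √(μ/r₁) = 3228 m/s; transfer-periapsis v_p = √[μ(2/r₁ − 1/a_t)] = 4168 m/s.
Δv₁ = v_p − v_c1 = 939.5 m/s.
At r₂: circular v_c2 = √(μ/r₂) = 1443 m/s; transfer-apoapsis v_a = √[μ(2/r₂ − 1/a_t)] = 833.1 m/s.
Δv₂ = v_c2 − v_a = 610.2 m/s.
Total Δv = Δv₁ + Δv₂ = 1550 m/s = 1.550 km/s.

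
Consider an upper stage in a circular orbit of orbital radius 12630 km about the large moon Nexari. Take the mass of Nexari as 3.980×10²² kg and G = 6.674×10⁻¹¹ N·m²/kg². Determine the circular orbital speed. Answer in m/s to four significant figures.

v ≈ 458.6 m/s

μ = GM = 6.674×10⁻¹¹ × 3.980×10²² = 2.656×10¹² m³/s².
r = 12630 km = 1.263×10⁷ m.
For a circular orbit v = √(μ/r) = √(2.656×10¹² / 1.263×10⁷) = √(2.103×10⁵) = 458.6 m/s.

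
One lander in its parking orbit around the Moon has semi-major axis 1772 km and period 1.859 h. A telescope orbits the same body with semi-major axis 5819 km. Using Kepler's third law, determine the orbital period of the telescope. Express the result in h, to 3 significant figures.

T₂ ≈ 11.1 h

Kepler's third law: T² ∝ a³, so T₂ = T₁ (a₂/a₁)^(3/2).
a₂/a₁ = 3.284, (a₂/a₁)^(3/2) = 5.951.
T₂ = 1.859 × 5.951 = 11.06 h.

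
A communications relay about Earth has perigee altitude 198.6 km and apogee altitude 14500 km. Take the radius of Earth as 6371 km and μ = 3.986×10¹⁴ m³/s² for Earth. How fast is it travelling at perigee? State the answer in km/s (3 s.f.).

v ≈ 9.61 km/s

r_p = 6371 + 198.6 = 6569.6 km = 6.5696×10⁶ m.
r_a = 6371 + 14500 = 20871 km = 2.0871×10⁷ m.
Semi-major axis a = (r_p + r_a)/2 = 13720 km = 1.372×10⁷ m.
Vis-viva: v² = μ(2/r − 1/a) = 3.986×10¹⁴ × (3.044×10⁻⁷ − 7.288×10⁻⁸) = 9.229×10⁷ m²/s².
v = 9607 m/s = 9.607 km/s.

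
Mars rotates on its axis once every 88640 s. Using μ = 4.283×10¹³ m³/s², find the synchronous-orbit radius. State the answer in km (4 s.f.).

A synchronous orbit has period T, so by Kepler's third law a = (μT²/4π²)^(1/3).
μT²/4π² = 4.283×10¹³ × (8.864×10⁴)² / 39.48 = 8.524×10²¹ m³.
a = 2.043×10⁷ m = 20428 km.

r_sync ≈ 20430 km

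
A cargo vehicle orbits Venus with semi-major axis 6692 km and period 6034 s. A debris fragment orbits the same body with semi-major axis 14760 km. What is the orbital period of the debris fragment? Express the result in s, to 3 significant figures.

Kepler's third law: T² ∝ a³, so T₂ = T₁ (a₂/a₁)^(3/2).
a₂/a₁ = 2.206, (a₂/a₁)^(3/2) = 3.276.
T₂ = 6034 × 3.276 = 19770 s.

T₂ ≈ 19800 s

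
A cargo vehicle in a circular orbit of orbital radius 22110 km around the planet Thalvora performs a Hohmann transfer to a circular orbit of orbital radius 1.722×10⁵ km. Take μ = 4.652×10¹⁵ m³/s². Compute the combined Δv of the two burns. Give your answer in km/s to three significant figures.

r₁ = 22110 km = 2.211×10⁷ m.
r₂ = 1.722×10⁵ km = 1.722×10⁸ m.
Transfer ellipse a_t = (r₁ + r₂)/2 = 9.716×10⁷ m.
At r₁: circular v_c1 = √(μ/r₁) = 14510 m/s; transfer-periapsis v_p = √[μ(2/r₁ − 1/a_t)] = 19310 m/s.
Δv₁ = v_p − v_c1 = 4806 m/s.
At r₂: circular v_c2 = √(μ/r₂) = 5198 m/s; transfer-apoapsis v_a = √[μ(2/r₂ − 1/a_t)] = 2480 m/s.
Δv₂ = v_c2 − v_a = 2718 m/s.
Total Δv = Δv₁ + Δv₂ = 7524 m/s = 7.524 km/s.

Δv_total ≈ 7.52 km/s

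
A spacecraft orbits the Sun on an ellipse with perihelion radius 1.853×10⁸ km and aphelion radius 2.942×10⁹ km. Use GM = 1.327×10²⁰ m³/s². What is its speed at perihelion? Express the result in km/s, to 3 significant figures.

v ≈ 36.7 km/s

Semi-major axis a = (r_p + r_a)/2 = 1.5636×10⁹ km = 1.564×10¹² m.
Vis-viva: v² = μ(2/r − 1/a) = 1.327×10²⁰ × (1.079×10⁻¹¹ − 6.395×10⁻¹³) = 1.347×10⁹ m²/s².
v = 36710 m/s = 36.71 km/s.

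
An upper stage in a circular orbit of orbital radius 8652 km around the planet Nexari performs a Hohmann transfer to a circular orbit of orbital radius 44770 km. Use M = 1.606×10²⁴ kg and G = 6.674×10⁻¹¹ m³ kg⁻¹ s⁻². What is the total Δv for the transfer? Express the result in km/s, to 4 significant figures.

μ = GM = 6.674×10⁻¹¹ × 1.606×10²⁴ = 1.072×10¹⁴ m³/s².
r₁ = 8652 km = 8.652×10⁶ m.
r₂ = 44770 km = 4.477×10⁷ m.
Transfer ellipse a_t = (r₁ + r₂)/2 = 2.671×10⁷ m.
At r₁: circular v_c1 = √(μ/r₁) = 3520 m/s; transfer-periapsis v_p = √[μ(2/r₁ − 1/a_t)] = 4557 m/s.
Δv₁ = v_p − v_c1 = 1037 m/s.
At r₂: circular v_c2 = √(μ/r₂) = 1547 m/s; transfer-apoapsis v_a = √[μ(2/r₂ − 1/a_t)] = 880.6 m/s.
Δv₂ = v_c2 − v_a = 666.7 m/s.
Total Δv = Δv₁ + Δv₂ = 1704 m/s = 1.704 km/s.

Δv_total ≈ 1.704 km/s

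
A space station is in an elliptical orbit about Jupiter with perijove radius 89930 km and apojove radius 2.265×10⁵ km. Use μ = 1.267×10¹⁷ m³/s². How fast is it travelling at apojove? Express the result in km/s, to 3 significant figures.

Semi-major axis a = (r_p + r_a)/2 = 1.5822×10⁵ km = 1.582×10⁸ m.
Vis-viva: v² = μ(2/r − 1/a) = 1.267×10¹⁷ × (8.830×10⁻⁹ − 6.321×10⁻⁹) = 3.180×10⁸ m²/s².
v = 17830 m/s = 17.83 km/s.

v ≈ 17.8 km/s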